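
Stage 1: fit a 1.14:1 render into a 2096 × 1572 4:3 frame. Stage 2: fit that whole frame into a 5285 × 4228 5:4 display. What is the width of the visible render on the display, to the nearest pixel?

4519 px

First fit — 1.14:1 into 2096×1572 spans the height: 1792.08 × 1572.00.
Second fit — the 4:3 canvas into 5285×4228 spans the width: 5285.00 × 3963.75 (×2.5215 from 2096×1572).
Applying the same ×2.5215: 1792.08 → 4518.68.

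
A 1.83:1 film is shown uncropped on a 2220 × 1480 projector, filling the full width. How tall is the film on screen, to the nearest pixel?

1213 px

That makes the image 1213.11 px tall (2220 / 1.830).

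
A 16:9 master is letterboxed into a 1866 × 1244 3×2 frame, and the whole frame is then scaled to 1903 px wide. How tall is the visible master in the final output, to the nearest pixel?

1070 px

Fitted into 1866×1244, the master spans the width; its height is 1866 × 9/16 ≈ 1049.62 px.
Scaling 1866 → 1903 is ×1.0198, so the height becomes 1049.62 × 1.0198 ≈ 1070.44 px.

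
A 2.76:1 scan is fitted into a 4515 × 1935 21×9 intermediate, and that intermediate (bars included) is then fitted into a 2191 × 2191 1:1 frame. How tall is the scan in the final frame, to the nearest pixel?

794 px

First fit — 2.76:1 into 4515×1935 spans the width: 4515.00 × 1635.87.
21×9 in 2191×2191: fills the width, so the intermediate becomes 2191.00 × 939.00 — a scale of ×0.4853.
The scan scales with it: height 1635.87 × 0.4853 ≈ 793.84.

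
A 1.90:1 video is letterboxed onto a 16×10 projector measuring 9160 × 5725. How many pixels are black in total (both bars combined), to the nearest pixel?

Since 1.900 > 1.600, the video is width-limited.
That makes the image 4821.0526 px tall (9160 / 1.900).
5725 − 4821.0526 = 903.9474 px of bars.
Bar area = 903.9474 × 9160 ≈ 8280158 px.

8280158 pixels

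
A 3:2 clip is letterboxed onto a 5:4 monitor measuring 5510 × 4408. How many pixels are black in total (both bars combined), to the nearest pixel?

4048013 pixels

3:2 (1.500) > 5:4 (1.250), so the clip fills the width.
That makes the image 3673.3333 px tall (5510 × 2/3).
Black = 4408 − 3673.3333 = 734.6667 px.
Across the 5510-px span: 734.6667 × 5510 ≈ 4048013 px.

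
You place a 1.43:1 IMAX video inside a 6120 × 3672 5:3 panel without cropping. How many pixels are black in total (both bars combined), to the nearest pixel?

Since 1.430 < 1.667, the video is height-limited.
That makes the image 5250.9600 px wide (3672 × 1.430).
6120 − 5250.9600 = 869.0400 px of bars.
Across the 3672-px span: 869.0400 × 3672 ≈ 3191115 px.

3191115 pixels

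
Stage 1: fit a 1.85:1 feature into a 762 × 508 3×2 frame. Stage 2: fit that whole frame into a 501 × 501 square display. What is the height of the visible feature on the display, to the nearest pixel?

First fit — 1.85:1 into 762×508 spans the width: 762.00 × 411.89.
Second fit — the 3×2 canvas into 501×501 spans the width: 501.00 × 334.00 (×0.6575 from 762×508).
The feature scales with it: height 411.89 × 0.6575 ≈ 270.81.

271 px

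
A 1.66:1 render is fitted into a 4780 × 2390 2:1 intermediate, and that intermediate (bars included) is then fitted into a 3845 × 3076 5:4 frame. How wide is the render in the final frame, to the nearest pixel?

Inside the 4780×2390 canvas the render is height-limited at 3967.40 × 2390.00.
2:1 in 3845×3076: fills the width, so the intermediate becomes 3845.00 × 1922.50 — a scale of ×0.8044.
The render scales with it: width 3967.40 × 0.8044 ≈ 3191.35.

3191 px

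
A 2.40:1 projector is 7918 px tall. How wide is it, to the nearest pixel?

At 2.40:1, 7918 × 2.400 ≈ 19003.20.

19003 px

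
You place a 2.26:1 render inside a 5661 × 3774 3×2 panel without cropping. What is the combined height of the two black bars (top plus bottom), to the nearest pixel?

2.26:1 (2.260) > 3×2 (1.500), so the render fills the width.
The render is 5661 / 2.260 ≈ 2504.87 px tall.
Leftover height: 3774 − 2504.87 = 1269.13 px.

1269 px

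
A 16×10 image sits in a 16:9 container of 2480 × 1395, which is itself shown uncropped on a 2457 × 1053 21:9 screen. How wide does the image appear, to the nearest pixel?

First fit — 16×10 into 2480×1395 spans the height: 2232.00 × 1395.00.
The 16:9 canvas is height-limited in 2457×1053, giving 1872.00 × 1053.00; scale factor 0.7548.
The image scales with it: width 2232.00 × 0.7548 ≈ 1684.80.

1685 px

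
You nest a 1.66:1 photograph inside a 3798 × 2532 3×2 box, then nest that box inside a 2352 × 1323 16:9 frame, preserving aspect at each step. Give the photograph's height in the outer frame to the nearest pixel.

1.66:1 in 3798×2532: fills the width, so the photograph is 3798.00 × 2287.95.
Second fit — the 3×2 canvas into 2352×1323 spans the height: 1984.50 × 1323.00 (×0.5225 from 3798×2532).
The photograph scales with it: height 2287.95 × 0.5225 ≈ 1195.48.

1195 px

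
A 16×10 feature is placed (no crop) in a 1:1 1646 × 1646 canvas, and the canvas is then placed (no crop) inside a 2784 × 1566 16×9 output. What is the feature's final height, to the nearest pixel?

979 px

16×10 in 1646×1646: fills the width, so the feature is 1646.00 × 1028.75.
The 1:1 canvas is height-limited in 2784×1566, giving 1566.00 × 1566.00; scale factor 0.9514.
So the feature's height is 1028.75 × 0.9514 ≈ 978.75.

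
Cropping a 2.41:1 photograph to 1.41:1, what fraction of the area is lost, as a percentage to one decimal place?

41.5%

Going from 2.41:1 to 1.41:1 means cutting width while keeping height.
(1.410)/(2.410) ≈ 0.585 of the area survives, leaving 41.49% discarded.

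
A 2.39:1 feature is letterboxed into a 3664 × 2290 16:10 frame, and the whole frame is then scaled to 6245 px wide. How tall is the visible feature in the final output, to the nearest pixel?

2613 px

In the 3664×2290 frame the feature fills the width: height = 3664 / 2.390 ≈ 1533.05 px.
Scaling 3664 → 6245 is ×1.7044, so the height becomes 1533.05 × 1.7044 ≈ 2612.97 px.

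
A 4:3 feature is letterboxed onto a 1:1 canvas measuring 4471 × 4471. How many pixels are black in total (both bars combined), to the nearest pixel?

4997460 pixels

4:3 (1.333) > 1:1 (1.000), so the feature fills the width.
Content height = 4471 × 3/4 ≈ 3353.2500 px.
Leftover height: 4471 − 3353.2500 = 1117.7500 px.
Across the 4471-px span: 1117.7500 × 4471 ≈ 4997460 px.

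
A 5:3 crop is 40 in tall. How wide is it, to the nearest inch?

67 in

40 / 3 × 5 = 66.67.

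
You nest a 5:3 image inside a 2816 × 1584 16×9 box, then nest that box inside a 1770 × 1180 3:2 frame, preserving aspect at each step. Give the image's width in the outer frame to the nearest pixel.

First fit — 5:3 into 2816×1584 spans the height: 2640.00 × 1584.00.
The 16×9 canvas is width-limited in 1770×1180, giving 1770.00 × 995.62; scale factor 0.6286.
The image scales with it: width 2640.00 × 0.6286 ≈ 1659.38.

1659 px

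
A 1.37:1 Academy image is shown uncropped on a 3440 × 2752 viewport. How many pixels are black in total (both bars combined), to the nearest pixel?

1.37:1 Academy (1.370) > 5:4 (1.250), so the image fills the width.
Content height = 3440 / 1.370 ≈ 2510.9489 px.
Leftover height: 2752 − 2510.9489 = 241.0511 px.
That's 241.0511 × 3440 ≈ 829216 black pixels.

829216 pixels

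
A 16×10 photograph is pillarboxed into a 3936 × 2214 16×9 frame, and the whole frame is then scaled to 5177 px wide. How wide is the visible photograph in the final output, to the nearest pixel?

Fitted into 3936×2214, the photograph spans the height; its width is 2214 × 16/10 ≈ 3542.40 px.
The frame scales by 5177/3936 = 1.3153; 3542.40 × 1.3153 ≈ 4659.30 px.

4659 px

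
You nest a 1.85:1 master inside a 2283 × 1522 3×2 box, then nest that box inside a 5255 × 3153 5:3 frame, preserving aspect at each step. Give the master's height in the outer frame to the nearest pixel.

Inside the 2283×1522 canvas the master is width-limited at 2283.00 × 1234.05.
3×2 in 5255×3153: fills the height, so the intermediate becomes 4729.50 × 3153.00 — a scale of ×2.0716.
Applying the same ×2.0716: 1234.05 → 2556.49.

2556 px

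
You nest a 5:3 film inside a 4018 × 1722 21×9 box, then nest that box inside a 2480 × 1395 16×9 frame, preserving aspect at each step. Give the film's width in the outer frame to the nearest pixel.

5:3 in 4018×1722: fills the height, so the film is 2870.00 × 1722.00.
Second fit — the 21×9 canvas into 2480×1395 spans the width: 2480.00 × 1062.86 (×0.6172 from 4018×1722).
The film scales with it: width 2870.00 × 0.6172 ≈ 1771.43.

1771 px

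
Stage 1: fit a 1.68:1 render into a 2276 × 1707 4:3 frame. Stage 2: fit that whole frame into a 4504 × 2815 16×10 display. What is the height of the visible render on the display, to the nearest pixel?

2234 px

1.68:1 in 2276×1707: fills the width, so the render is 2276.00 × 1354.76.
Second fit — the 4:3 canvas into 4504×2815 spans the height: 3753.33 × 2815.00 (×1.6491 from 2276×1707).
So the render's height is 1354.76 × 1.6491 ≈ 2234.13.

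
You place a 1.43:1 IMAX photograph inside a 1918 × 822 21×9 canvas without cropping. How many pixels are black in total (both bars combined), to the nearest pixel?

610368 pixels

1.43:1 IMAX (1.430) < 21×9 (2.333), so the photograph fills the height.
Content width = 822 × 1.430 ≈ 1175.4600 px.
1918 − 1175.4600 = 742.5400 px of bars.
That's 742.5400 × 822 ≈ 610368 black pixels.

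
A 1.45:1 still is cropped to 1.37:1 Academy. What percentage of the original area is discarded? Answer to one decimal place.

5.5%

The height stays; only width is cut (since 1.37:1 Academy is narrower than 1.45:1).
Fraction kept = (1.370)/(1.450) ≈ 94.48%, so 5.52% is lost.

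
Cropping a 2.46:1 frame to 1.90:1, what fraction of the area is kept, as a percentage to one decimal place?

Going from 2.46:1 to 1.90:1 means cutting width while keeping height.
Area ratio = (1.900)/(2.460) = 77.24% retained.

77.2%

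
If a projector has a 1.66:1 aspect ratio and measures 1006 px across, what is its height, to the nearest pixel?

Height = 1006 / 1.660 = 606.02.

606 px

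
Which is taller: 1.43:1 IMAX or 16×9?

1.43 and 16×9 = 1.778; 1.778 > 1.43. The smaller width-to-height ratio is the taller frame.

1.43:1 IMAX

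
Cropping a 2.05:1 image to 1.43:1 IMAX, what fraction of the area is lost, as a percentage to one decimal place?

30.2%

Going from 2.05:1 to 1.43:1 IMAX means cutting width while keeping height.
Fraction kept = (1.430)/(2.050) ≈ 69.76%, so 30.24% is lost.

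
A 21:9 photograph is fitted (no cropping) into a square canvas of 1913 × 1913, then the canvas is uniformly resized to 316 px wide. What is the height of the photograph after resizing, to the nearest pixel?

Fitted into 1913×1913, the photograph spans the width; its height is 1913 × 9/21 ≈ 819.86 px.
The frame scales by 316/1913 = 0.1652; 819.86 × 0.1652 ≈ 135.43 px.

135 px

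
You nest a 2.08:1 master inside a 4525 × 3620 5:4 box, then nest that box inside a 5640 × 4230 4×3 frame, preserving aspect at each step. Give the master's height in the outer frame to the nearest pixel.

2542 px

Inside the 4525×3620 canvas the master is width-limited at 4525.00 × 2175.48.
Second fit — the 5:4 canvas into 5640×4230 spans the height: 5287.50 × 4230.00 (×1.1685 from 4525×3620).
Applying the same ×1.1685: 2175.48 → 2542.07.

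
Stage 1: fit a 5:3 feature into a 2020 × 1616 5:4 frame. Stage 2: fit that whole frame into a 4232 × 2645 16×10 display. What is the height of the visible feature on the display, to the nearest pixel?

1984 px

First fit — 5:3 into 2020×1616 spans the width: 2020.00 × 1212.00.
The 5:4 canvas is height-limited in 4232×2645, giving 3306.25 × 2645.00; scale factor 1.6368.
The feature scales with it: height 1212.00 × 1.6368 ≈ 1983.75.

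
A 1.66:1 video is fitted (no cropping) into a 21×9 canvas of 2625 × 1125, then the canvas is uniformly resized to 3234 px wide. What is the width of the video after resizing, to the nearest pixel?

At 2625×1125 the video is height-limited, so width = 1125 × 1.660 ≈ 1867.50 px.
The frame scales by 3234/2625 = 1.2320; 1867.50 × 1.2320 ≈ 2300.76 px.

2301 px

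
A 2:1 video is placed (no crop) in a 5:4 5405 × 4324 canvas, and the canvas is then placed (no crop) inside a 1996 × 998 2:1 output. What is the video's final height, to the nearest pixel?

Inside the 5405×4324 canvas the video is width-limited at 5405.00 × 2702.50.
Second fit — the 5:4 canvas into 1996×998 spans the height: 1247.50 × 998.00 (×0.2308 from 5405×4324).
The video scales with it: height 2702.50 × 0.2308 ≈ 623.75.

624 px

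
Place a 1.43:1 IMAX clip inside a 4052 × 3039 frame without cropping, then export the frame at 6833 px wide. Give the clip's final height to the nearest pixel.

At 4052×3039 the clip is width-limited, so height = 4052 / 1.430 ≈ 2833.57 px.
Scaling 4052 → 6833 is ×1.6863, so the height becomes 2833.57 × 1.6863 ≈ 4778.32 px.

4778 px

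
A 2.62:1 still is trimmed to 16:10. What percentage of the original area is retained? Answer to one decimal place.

61.1%

16:10 is narrower than 2.62:1, so the crop keeps the full height and trims the width.
(1.600)/(2.620) ≈ 0.611 of the area survives.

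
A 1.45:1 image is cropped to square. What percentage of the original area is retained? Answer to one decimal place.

69.0%

Going from 1.45:1 to square means cutting width while keeping height.
(1.000)/(1.450) ≈ 0.690 of the area survives.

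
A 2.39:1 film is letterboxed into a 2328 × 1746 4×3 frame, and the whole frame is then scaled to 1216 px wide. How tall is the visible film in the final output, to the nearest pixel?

509 px

At 2328×1746 the film is width-limited, so height = 2328 / 2.390 ≈ 974.06 px.
Scaling 2328 → 1216 is ×0.5223, so the height becomes 974.06 × 0.5223 ≈ 508.79 px.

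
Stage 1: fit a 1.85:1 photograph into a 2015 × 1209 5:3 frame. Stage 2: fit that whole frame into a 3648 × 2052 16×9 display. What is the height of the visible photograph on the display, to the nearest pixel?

Inside the 2015×1209 canvas the photograph is width-limited at 2015.00 × 1089.19.
Second fit — the 5:3 canvas into 3648×2052 spans the height: 3420.00 × 2052.00 (×1.6973 from 2015×1209).
So the photograph's height is 1089.19 × 1.6973 ≈ 1848.65.

1849 px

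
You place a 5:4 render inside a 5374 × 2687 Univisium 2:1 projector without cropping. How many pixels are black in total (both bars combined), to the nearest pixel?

5414977 pixels

5:4 (1.250) < Univisium 2:1 (2.000), so the render fills the height.
That makes the image 3358.7500 px wide (2687 × 5/4).
Black = 5374 − 3358.7500 = 2015.2500 px.
Across the 2687-px span: 2015.2500 × 2687 ≈ 5414977 px.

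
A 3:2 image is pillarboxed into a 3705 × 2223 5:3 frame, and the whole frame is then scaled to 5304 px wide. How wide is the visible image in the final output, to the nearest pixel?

Fitted into 3705×2223, the image spans the height; its width is 2223 × 3/2 ≈ 3334.50 px.
Resizing to 5304 px wide multiplies everything by 1.4316: 3334.50 → 4773.60 px.

4774 px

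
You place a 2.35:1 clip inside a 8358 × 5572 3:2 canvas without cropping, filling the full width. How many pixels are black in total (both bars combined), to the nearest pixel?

The clip is 8358 / 2.350 ≈ 3556.5957 px tall.
Black = 5572 − 3556.5957 = 2015.4043 px.
That's 2015.4043 × 8358 ≈ 16844749 black pixels.

16844749 pixels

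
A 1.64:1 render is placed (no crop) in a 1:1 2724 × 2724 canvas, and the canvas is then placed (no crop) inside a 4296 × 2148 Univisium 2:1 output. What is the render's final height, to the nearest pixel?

1310 px

First fit — 1.64:1 into 2724×2724 spans the width: 2724.00 × 1660.98.
1:1 in 4296×2148: fills the height, so the intermediate becomes 2148.00 × 2148.00 — a scale of ×0.7885.
Applying the same ×0.7885: 1660.98 → 1309.76.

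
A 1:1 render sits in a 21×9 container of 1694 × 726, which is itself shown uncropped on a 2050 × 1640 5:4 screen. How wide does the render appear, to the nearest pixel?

Inside the 1694×726 canvas the render is height-limited at 726.00 × 726.00.
The 21×9 canvas is width-limited in 2050×1640, giving 2050.00 × 878.57; scale factor 1.2102.
The render scales with it: width 726.00 × 1.2102 ≈ 878.57.

879 px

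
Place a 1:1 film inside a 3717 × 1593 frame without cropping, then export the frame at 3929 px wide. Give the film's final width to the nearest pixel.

1684 px

Fitted into 3717×1593, the film spans the height; its width is 1593 × 1/1 ≈ 1593.00 px.
The frame scales by 3929/3717 = 1.0570; 1593.00 × 1.0570 ≈ 1683.86 px.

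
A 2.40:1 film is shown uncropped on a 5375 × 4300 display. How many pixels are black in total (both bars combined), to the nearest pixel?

2.40:1 (2.400) > 5:4 (1.250), so the film fills the width.
The film is 5375 / 2.400 ≈ 2239.5833 px tall.
4300 − 2239.5833 = 2060.4167 px of bars.
Across the 5375-px span: 2060.4167 × 5375 ≈ 11074740 px.

11074740 pixels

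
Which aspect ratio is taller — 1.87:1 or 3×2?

1.87 and 3×2 = 1.5; 1.87 > 1.5. The smaller width-to-height ratio is the taller frame.

3×2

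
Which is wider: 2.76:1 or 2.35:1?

2.76:1

2.76 and 2.35; 2.76 > 2.35.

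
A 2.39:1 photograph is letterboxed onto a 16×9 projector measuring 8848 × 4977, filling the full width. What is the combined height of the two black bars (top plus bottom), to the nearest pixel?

The photograph is 8848 / 2.390 ≈ 3702.09 px tall.
4977 − 3702.09 = 1274.91 px of bars.

1275 px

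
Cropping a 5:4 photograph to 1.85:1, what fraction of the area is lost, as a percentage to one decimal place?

32.4%

The width stays; only height is cut (since 1.85:1 is wider than 5:4).
Fraction kept = (1.250)/(1.850) ≈ 67.57%, so 32.43% is lost.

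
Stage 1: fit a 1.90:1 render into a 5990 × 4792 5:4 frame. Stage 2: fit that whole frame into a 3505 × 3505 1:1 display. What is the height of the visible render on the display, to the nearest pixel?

First fit — 1.90:1 into 5990×4792 spans the width: 5990.00 × 3152.63.
Second fit — the 5:4 canvas into 3505×3505 spans the width: 3505.00 × 2804.00 (×0.5851 from 5990×4792).
So the render's height is 3152.63 × 0.5851 ≈ 1844.74.

1845 px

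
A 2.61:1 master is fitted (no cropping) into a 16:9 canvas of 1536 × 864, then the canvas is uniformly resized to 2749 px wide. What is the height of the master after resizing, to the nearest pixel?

1053 px

At 1536×864 the master is width-limited, so height = 1536 / 2.610 ≈ 588.51 px.
Resizing to 2749 px wide multiplies everything by 1.7897: 588.51 → 1053.26 px.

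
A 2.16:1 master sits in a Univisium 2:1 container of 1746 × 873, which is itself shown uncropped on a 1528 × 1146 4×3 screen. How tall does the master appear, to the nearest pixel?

First fit — 2.16:1 into 1746×873 spans the width: 1746.00 × 808.33.
Univisium 2:1 in 1528×1146: fills the width, so the intermediate becomes 1528.00 × 764.00 — a scale of ×0.8751.
The master scales with it: height 808.33 × 0.8751 ≈ 707.41.

707 px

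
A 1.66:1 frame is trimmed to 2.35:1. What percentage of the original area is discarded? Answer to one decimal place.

29.4%

The width stays; only height is cut (since 2.35:1 is wider than 1.66:1).
Fraction kept = (1.660)/(2.350) ≈ 70.64%, so 29.36% is lost.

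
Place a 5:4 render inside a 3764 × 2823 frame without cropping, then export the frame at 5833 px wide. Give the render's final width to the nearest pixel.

In the 3764×2823 frame the render fills the height: width = 2823 × 5/4 ≈ 3528.75 px.
The frame scales by 5833/3764 = 1.5497; 3528.75 × 1.5497 ≈ 5468.44 px.

5468 px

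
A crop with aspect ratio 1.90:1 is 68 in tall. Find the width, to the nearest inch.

Width = 68 × 1.900 = 129.20.

129 in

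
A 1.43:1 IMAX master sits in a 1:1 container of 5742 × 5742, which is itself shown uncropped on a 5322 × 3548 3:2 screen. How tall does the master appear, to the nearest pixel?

First fit — 1.43:1 IMAX into 5742×5742 spans the width: 5742.00 × 4015.38.
Second fit — the 1:1 canvas into 5322×3548 spans the height: 3548.00 × 3548.00 (×0.6179 from 5742×5742).
The master scales with it: height 4015.38 × 0.6179 ≈ 2481.12.

2481 px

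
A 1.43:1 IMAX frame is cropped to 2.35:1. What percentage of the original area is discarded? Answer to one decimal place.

2.35:1 is wider than 1.43:1 IMAX, so the crop keeps the full width and trims the height.
(1.430)/(2.350) ≈ 0.609 of the area survives, leaving 39.15% discarded.

39.1%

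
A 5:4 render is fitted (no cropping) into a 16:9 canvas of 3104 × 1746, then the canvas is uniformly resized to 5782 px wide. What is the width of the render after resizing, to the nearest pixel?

In the 3104×1746 frame the render fills the height: width = 1746 × 5/4 ≈ 2182.50 px.
Resizing to 5782 px wide multiplies everything by 1.8628: 2182.50 → 4065.47 px.

4065 px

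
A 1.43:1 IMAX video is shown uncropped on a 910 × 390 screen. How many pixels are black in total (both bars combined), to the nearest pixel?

137397 pixels

1.43:1 IMAX is narrower than 21:9, so it spans the full height.
The video is 390 × 1.430 ≈ 557.7000 px wide.
910 − 557.7000 = 352.3000 px of bars.
Across the 390-px span: 352.3000 × 390 ≈ 137397 px.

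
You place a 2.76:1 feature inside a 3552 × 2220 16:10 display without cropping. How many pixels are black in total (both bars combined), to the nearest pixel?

3314170 pixels

Since 2.760 > 1.600, the feature is width-limited.
That makes the image 1286.9565 px tall (3552 / 2.760).
Leftover height: 2220 − 1286.9565 = 933.0435 px.
Bar area = 933.0435 × 3552 ≈ 3314170 px.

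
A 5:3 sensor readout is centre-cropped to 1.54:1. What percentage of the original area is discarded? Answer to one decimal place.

7.6%

1.54:1 is narrower than 5:3, so the crop keeps the full height and trims the width.
(1.540)/(1.667) ≈ 0.924 of the area survives, leaving 7.60% discarded.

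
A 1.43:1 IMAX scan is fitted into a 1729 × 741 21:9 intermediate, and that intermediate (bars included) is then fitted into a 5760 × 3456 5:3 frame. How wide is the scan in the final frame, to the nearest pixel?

Inside the 1729×741 canvas the scan is height-limited at 1059.63 × 741.00.
Second fit — the 21:9 canvas into 5760×3456 spans the width: 5760.00 × 2468.57 (×3.3314 from 1729×741).
So the scan's width is 1059.63 × 3.3314 ≈ 3530.06.

3530 px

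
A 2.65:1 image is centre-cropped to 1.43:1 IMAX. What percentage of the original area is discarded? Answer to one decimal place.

46.0%

Going from 2.65:1 to 1.43:1 IMAX means cutting width while keeping height.
(1.430)/(2.650) ≈ 0.540 of the area survives, leaving 46.04% discarded.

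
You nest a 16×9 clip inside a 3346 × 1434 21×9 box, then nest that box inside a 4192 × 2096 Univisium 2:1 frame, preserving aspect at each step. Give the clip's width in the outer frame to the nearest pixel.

3194 px

First fit — 16×9 into 3346×1434 spans the height: 2549.33 × 1434.00.
The 21×9 canvas is width-limited in 4192×2096, giving 4192.00 × 1796.57; scale factor 1.2528.
So the clip's width is 2549.33 × 1.2528 ≈ 3193.90.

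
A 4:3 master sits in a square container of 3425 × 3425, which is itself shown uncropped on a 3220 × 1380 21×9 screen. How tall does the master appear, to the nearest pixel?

1035 px

4:3 in 3425×3425: fills the width, so the master is 3425.00 × 2568.75.
The square canvas is height-limited in 3220×1380, giving 1380.00 × 1380.00; scale factor 0.4029.
The master scales with it: height 2568.75 × 0.4029 ≈ 1035.00.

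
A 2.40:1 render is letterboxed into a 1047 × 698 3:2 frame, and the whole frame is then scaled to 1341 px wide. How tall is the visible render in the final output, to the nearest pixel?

559 px

Fitted into 1047×698, the render spans the width; its height is 1047 / 2.400 ≈ 436.25 px.
The frame scales by 1341/1047 = 1.2808; 436.25 × 1.2808 ≈ 558.75 px.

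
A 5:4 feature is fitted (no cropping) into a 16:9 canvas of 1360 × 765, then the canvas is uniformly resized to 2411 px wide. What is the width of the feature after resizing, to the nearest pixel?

Fitted into 1360×765, the feature spans the height; its width is 765 × 5/4 ≈ 956.25 px.
Scaling 1360 → 2411 is ×1.7728, so the width becomes 956.25 × 1.7728 ≈ 1695.23 px.

1695 px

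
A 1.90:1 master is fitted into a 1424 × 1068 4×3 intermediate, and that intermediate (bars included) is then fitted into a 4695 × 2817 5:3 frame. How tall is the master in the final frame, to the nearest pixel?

1977 px

1.90:1 in 1424×1068: fills the width, so the master is 1424.00 × 749.47.
4×3 in 4695×2817: fills the height, so the intermediate becomes 3756.00 × 2817.00 — a scale of ×2.6376.
The master scales with it: height 749.47 × 2.6376 ≈ 1976.84.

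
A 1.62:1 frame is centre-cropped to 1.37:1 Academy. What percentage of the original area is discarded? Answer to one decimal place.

15.4%

The height stays; only width is cut (since 1.37:1 Academy is narrower than 1.62:1).
Area ratio = (1.370)/(1.620) = 84.57%; the remaining 15.43% is cropped out.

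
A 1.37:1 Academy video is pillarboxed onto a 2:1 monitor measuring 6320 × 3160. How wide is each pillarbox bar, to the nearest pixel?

995 px

1.37:1 Academy is narrower than 2:1, so it spans the full height.
That makes the image 4329.20 px wide (3160 × 1.370).
6320 − 4329.20 = 1990.80 px of bars (995.40 each).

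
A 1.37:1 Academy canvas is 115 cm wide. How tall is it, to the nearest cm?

At 1.37:1 Academy, 115 / 1.370 ≈ 83.94.

84 cm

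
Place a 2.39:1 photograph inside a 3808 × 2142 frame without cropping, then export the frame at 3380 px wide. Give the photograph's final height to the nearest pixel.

At 3808×2142 the photograph is width-limited, so height = 3808 / 2.390 ≈ 1593.31 px.
The frame scales by 3380/3808 = 0.8876; 1593.31 × 0.8876 ≈ 1414.23 px.

1414 px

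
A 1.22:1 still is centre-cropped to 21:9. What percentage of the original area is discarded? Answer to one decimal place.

47.7%

21:9 is wider than 1.22:1, so the crop keeps the full width and trims the height.
Area ratio = (1.220)/(2.333) = 52.29%; the remaining 47.71% is cropped out.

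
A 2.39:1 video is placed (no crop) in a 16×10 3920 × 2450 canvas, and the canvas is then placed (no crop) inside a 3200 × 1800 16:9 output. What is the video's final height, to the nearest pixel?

1205 px

2.39:1 in 3920×2450: fills the width, so the video is 3920.00 × 1640.17.
The 16×10 canvas is height-limited in 3200×1800, giving 2880.00 × 1800.00; scale factor 0.7347.
So the video's height is 1640.17 × 0.7347 ≈ 1205.02.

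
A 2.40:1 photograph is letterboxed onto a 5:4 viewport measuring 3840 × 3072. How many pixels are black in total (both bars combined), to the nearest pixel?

Since 2.400 > 1.250, the photograph is width-limited.
That makes the image 1600.0000 px tall (3840 / 2.400).
Black = 3072 − 1600.0000 = 1472.0000 px.
Across the 3840-px span: 1472.0000 × 3840 ≈ 5652480 px.

5652480 pixels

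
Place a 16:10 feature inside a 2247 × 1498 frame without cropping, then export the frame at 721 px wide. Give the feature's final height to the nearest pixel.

451 px

In the 2247×1498 frame the feature fills the width: height = 2247 × 10/16 ≈ 1404.38 px.
Resizing to 721 px wide multiplies everything by 0.3209: 1404.38 → 450.62 px.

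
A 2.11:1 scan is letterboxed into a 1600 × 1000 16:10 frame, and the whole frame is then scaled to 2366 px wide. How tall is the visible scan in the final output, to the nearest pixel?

1121 px

Fitted into 1600×1000, the scan spans the width; its height is 1600 / 2.110 ≈ 758.29 px.
Resizing to 2366 px wide multiplies everything by 1.4788: 758.29 → 1121.33 px.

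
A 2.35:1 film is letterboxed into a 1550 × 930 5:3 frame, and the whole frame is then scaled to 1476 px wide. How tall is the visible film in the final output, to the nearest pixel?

628 px

At 1550×930 the film is width-limited, so height = 1550 / 2.350 ≈ 659.57 px.
The frame scales by 1476/1550 = 0.9523; 659.57 × 0.9523 ≈ 628.09 px.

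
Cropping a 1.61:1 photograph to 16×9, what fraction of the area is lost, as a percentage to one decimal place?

16×9 is wider than 1.61:1, so the crop keeps the full width and trims the height.
Area ratio = (1.610)/(1.778) = 90.56%; the remaining 9.44% is cropped out.

9.4%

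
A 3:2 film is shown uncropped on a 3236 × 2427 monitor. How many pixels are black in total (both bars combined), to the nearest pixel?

872641 pixels

3:2 (1.500) > 4×3 (1.333), so the film fills the width.
The film is 3236 × 2/3 ≈ 2157.3333 px tall.
2427 − 2157.3333 = 269.6667 px of bars.
Bar area = 269.6667 × 3236 ≈ 872641 px.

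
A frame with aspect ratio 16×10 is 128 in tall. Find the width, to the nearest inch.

205 in

Width = 128·16/10 = 204.80.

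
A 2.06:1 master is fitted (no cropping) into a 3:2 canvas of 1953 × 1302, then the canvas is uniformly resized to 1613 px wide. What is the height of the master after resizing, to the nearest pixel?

Fitted into 1953×1302, the master spans the width; its height is 1953 / 2.060 ≈ 948.06 px.
Scaling 1953 → 1613 is ×0.8259, so the height becomes 948.06 × 0.8259 ≈ 783.01 px.

783 px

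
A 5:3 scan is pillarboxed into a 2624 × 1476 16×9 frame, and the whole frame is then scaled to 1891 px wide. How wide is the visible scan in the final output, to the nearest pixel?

1773 px

Fitted into 2624×1476, the scan spans the height; its width is 1476 × 5/3 ≈ 2460.00 px.
Resizing to 1891 px wide multiplies everything by 0.7207: 2460.00 → 1772.81 px.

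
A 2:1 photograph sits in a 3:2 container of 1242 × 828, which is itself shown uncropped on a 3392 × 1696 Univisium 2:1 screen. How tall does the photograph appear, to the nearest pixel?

1272 px

2:1 in 1242×828: fills the width, so the photograph is 1242.00 × 621.00.
3:2 in 3392×1696: fills the height, so the intermediate becomes 2544.00 × 1696.00 — a scale of ×2.0483.
Applying the same ×2.0483: 621.00 → 1272.00.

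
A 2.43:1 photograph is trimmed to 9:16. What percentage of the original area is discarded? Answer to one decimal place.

76.9%

9:16 is narrower than 2.43:1, so the crop keeps the full height and trims the width.
(0.562)/(2.430) ≈ 0.231 of the area survives, leaving 76.85% discarded.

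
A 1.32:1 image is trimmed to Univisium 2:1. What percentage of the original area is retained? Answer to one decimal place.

66.0%

Going from 1.32:1 to Univisium 2:1 means cutting height while keeping width.
Area ratio = (1.320)/(2.000) = 66.00% retained.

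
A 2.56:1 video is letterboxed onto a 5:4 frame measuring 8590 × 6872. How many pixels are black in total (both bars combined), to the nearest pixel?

Since 2.560 > 1.250, the video is width-limited.
Content height = 8590 / 2.560 ≈ 3355.4688 px.
Leftover height: 6872 − 3355.4688 = 3516.5312 px.
That's 3516.5312 × 8590 ≈ 30207003 black pixels.

30207003 pixels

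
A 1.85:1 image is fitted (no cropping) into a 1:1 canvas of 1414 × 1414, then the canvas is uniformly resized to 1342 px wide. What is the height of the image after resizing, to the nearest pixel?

725 px

In the 1414×1414 frame the image fills the width: height = 1414 / 1.850 ≈ 764.32 px.
Resizing to 1342 px wide multiplies everything by 0.9491: 764.32 → 725.41 px.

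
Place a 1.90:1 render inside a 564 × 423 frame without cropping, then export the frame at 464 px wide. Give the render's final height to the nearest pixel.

Fitted into 564×423, the render spans the width; its height is 564 / 1.900 ≈ 296.84 px.
Scaling 564 → 464 is ×0.8227, so the height becomes 296.84 × 0.8227 ≈ 244.21 px.

244 px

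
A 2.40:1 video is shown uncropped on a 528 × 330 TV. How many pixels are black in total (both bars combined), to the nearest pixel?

58080 pixels

Since 2.400 > 1.600, the video is width-limited.
That makes the image 220.0000 px tall (528 / 2.400).
330 − 220.0000 = 110.0000 px of bars.
That's 110.0000 × 528 ≈ 58080 black pixels.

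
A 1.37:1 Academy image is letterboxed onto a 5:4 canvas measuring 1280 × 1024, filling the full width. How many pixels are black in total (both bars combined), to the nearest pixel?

The image is 1280 / 1.370 ≈ 934.3066 px tall.
Black = 1024 − 934.3066 = 89.6934 px.
Bar area = 89.6934 × 1280 ≈ 114808 px.

114808 pixels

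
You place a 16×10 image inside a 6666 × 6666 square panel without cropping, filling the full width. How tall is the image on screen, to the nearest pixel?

Content height = 6666 × 10/16 ≈ 4166.25 px.

4166 px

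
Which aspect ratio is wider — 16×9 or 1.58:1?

16×9 = 1.778 and 1.58; 1.778 > 1.58.

16×9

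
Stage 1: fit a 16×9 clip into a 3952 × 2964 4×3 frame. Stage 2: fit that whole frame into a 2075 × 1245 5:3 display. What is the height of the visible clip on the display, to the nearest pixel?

934 px

Inside the 3952×2964 canvas the clip is width-limited at 3952.00 × 2223.00.
4×3 in 2075×1245: fills the height, so the intermediate becomes 1660.00 × 1245.00 — a scale of ×0.4200.
The clip scales with it: height 2223.00 × 0.4200 ≈ 933.75.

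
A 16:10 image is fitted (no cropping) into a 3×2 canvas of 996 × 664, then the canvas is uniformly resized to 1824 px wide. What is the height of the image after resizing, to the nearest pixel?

1140 px

Fitted into 996×664, the image spans the width; its height is 996 × 10/16 ≈ 622.50 px.
Scaling 996 → 1824 is ×1.8313, so the height becomes 622.50 × 1.8313 ≈ 1140.00 px.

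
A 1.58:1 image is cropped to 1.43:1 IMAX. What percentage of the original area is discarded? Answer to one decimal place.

The height stays; only width is cut (since 1.43:1 IMAX is narrower than 1.58:1).
Area ratio = (1.430)/(1.580) = 90.51%; the remaining 9.49% is cropped out.

9.5%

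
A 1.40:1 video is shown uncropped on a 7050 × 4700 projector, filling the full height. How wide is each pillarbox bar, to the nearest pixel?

235 px

That makes the image 6580.00 px wide (4700 × 1.400).
Leftover width: 7050 − 6580.00 = 470.00 px → 235.00 each side.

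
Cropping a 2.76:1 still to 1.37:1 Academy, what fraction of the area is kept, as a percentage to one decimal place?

The height stays; only width is cut (since 1.37:1 Academy is narrower than 2.76:1).
Area ratio = (1.370)/(2.760) = 49.64% retained.

49.6%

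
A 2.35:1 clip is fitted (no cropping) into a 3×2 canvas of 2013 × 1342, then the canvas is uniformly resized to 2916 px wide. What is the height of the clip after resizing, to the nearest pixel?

At 2013×1342 the clip is width-limited, so height = 2013 / 2.350 ≈ 856.60 px.
The frame scales by 2916/2013 = 1.4486; 856.60 × 1.4486 ≈ 1240.85 px.

1241 px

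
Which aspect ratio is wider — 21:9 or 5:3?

21:9 = 2.333 and 5:3 = 1.667; 2.333 > 1.667.

21:9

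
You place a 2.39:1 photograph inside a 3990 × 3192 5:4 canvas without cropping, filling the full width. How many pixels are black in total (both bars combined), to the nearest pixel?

6074950 pixels

The photograph is 3990 / 2.390 ≈ 1669.4561 px tall.
Leftover height: 3192 − 1669.4561 = 1522.5439 px.
That's 1522.5439 × 3990 ≈ 6074950 black pixels.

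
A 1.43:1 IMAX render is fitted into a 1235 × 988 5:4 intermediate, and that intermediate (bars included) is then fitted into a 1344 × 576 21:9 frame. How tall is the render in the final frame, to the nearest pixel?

First fit — 1.43:1 IMAX into 1235×988 spans the width: 1235.00 × 863.64.
Second fit — the 5:4 canvas into 1344×576 spans the height: 720.00 × 576.00 (×0.5830 from 1235×988).
Applying the same ×0.5830: 863.64 → 503.50.

503 px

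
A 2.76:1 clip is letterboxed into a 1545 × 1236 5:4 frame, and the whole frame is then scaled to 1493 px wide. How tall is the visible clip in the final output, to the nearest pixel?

In the 1545×1236 frame the clip fills the width: height = 1545 / 2.760 ≈ 559.78 px.
Scaling 1545 → 1493 is ×0.9663, so the height becomes 559.78 × 0.9663 ≈ 540.94 px.

541 px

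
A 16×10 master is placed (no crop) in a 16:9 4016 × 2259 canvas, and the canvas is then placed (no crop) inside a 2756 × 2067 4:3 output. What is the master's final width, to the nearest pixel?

2480 px

16×10 in 4016×2259: fills the height, so the master is 3614.40 × 2259.00.
The 16:9 canvas is width-limited in 2756×2067, giving 2756.00 × 1550.25; scale factor 0.6863.
The master scales with it: width 3614.40 × 0.6863 ≈ 2480.40.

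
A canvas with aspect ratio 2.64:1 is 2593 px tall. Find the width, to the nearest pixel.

Width = 2593 × 2.640 = 6845.52.

6846 px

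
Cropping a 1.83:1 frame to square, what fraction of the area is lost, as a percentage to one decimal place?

square is narrower than 1.83:1, so the crop keeps the full height and trims the width.
Fraction kept = (1.000)/(1.830) ≈ 54.64%, so 45.36% is lost.

45.4%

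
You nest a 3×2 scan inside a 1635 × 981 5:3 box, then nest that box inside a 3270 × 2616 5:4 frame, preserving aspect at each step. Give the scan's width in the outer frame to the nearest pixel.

3×2 in 1635×981: fills the height, so the scan is 1471.50 × 981.00.
The 5:3 canvas is width-limited in 3270×2616, giving 3270.00 × 1962.00; scale factor 2.0000.
So the scan's width is 1471.50 × 2.0000 ≈ 2943.00.

2943 px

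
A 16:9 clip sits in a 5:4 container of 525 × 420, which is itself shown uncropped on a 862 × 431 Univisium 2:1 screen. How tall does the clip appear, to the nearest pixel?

First fit — 16:9 into 525×420 spans the width: 525.00 × 295.31.
Second fit — the 5:4 canvas into 862×431 spans the height: 538.75 × 431.00 (×1.0262 from 525×420).
So the clip's height is 295.31 × 1.0262 ≈ 303.05.

303 px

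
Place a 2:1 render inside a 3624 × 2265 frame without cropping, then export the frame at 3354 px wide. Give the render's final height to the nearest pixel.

1677 px

In the 3624×2265 frame the render fills the width: height = 3624 × 1/2 ≈ 1812.00 px.
The frame scales by 3354/3624 = 0.9255; 1812.00 × 0.9255 ≈ 1677.00 px.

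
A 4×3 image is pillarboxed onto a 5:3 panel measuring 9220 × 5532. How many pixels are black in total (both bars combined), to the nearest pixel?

10201008 pixels

Since 1.333 < 1.667, the image is height-limited.
That makes the image 7376.0000 px wide (5532 × 4/3).
Black = 9220 − 7376.0000 = 1844.0000 px.
Across the 5532-px span: 1844.0000 × 5532 ≈ 10201008 px.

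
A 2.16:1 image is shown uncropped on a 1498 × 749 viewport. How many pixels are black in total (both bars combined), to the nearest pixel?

83111 pixels

2.16:1 is wider than 2:1, so it spans the full width.
Content height = 1498 / 2.160 ≈ 693.5185 px.
749 − 693.5185 = 55.4815 px of bars.
Across the 1498-px span: 55.4815 × 1498 ≈ 83111 px.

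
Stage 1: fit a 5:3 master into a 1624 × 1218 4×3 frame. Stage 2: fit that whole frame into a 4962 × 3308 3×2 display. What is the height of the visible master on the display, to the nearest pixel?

2646 px

5:3 in 1624×1218: fills the width, so the master is 1624.00 × 974.40.
4×3 in 4962×3308: fills the height, so the intermediate becomes 4410.67 × 3308.00 — a scale of ×2.7159.
Applying the same ×2.7159: 974.40 → 2646.40.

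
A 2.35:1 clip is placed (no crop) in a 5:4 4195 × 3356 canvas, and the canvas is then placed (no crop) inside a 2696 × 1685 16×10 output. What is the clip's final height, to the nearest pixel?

896 px

Inside the 4195×3356 canvas the clip is width-limited at 4195.00 × 1785.11.
5:4 in 2696×1685: fills the height, so the intermediate becomes 2106.25 × 1685.00 — a scale of ×0.5021.
The clip scales with it: height 1785.11 × 0.5021 ≈ 896.28.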